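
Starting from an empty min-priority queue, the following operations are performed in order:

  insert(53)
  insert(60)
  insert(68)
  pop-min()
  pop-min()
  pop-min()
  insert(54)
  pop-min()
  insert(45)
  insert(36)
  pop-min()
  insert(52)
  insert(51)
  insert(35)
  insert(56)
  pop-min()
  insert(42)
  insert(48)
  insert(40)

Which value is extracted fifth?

insert 53 → {53}
insert 60 → {53, 60}
insert 68 → {53, 60, 68}
pop-min → 53; now {60, 68}
pop-min → 60; now {68}
pop-min → 68; now {}
insert 54 → {54}
pop-min → 54; now {}
insert 45 → {45}
insert 36 → {36, 45}
pop-min → 36; now {45}
insert 52 → {45, 52}
insert 51 → {45, 51, 52}
insert 35 → {35, 45, 51, 52}
insert 56 → {35, 45, 51, 52, 56}
pop-min → 35; now {45, 51, 52, 56}
insert 42 → {42, 45, 51, 52, 56}
insert 48 → {42, 45, 48, 51, 52, 56}
insert 40 → {40, 42, 45, 48, 51, 52, 56}

36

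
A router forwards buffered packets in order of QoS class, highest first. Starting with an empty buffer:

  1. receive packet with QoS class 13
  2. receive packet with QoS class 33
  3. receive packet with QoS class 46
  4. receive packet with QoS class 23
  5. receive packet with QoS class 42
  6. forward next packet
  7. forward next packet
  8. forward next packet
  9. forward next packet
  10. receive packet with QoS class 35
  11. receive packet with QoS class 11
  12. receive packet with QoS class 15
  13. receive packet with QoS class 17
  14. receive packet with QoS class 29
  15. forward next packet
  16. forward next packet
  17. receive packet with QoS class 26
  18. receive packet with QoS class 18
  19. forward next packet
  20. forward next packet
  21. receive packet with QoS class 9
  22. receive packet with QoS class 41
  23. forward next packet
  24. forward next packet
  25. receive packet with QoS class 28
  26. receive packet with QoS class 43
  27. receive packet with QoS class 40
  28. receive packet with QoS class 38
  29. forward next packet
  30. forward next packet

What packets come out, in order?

[46, 42, 33, 23, 35, 29, 26, 18, 41, 17, 43, 40]

insert 13 → {13}
insert 33 → {33, 13}
insert 46 → {46, 33, 13}
insert 23 → {46, 33, 23, 13}
insert 42 → {46, 42, 33, 23, 13}
forward next packet → 46; now {42, 33, 23, 13}
forward next packet → 42; now {33, 23, 13}
forward next packet → 33; now {23, 13}
forward next packet → 23; now {13}
insert 35 → {35, 13}
insert 11 → {35, 13, 11}
insert 15 → {35, 15, 13, 11}
insert 17 → {35, 17, 15, 13, 11}
insert 29 → {35, 29, 17, 15, 13, 11}
forward next packet → 35; now {29, 17, 15, 13, 11}
forward next packet → 29; now {17, 15, 13, 11}
insert 26 → {26, 17, 15, 13, 11}
insert 18 → {26, 18, 17, 15, 13, 11}
forward next packet → 26; now {18, 17, 15, 13, 11}
forward next packet → 18; now {17, 15, 13, 11}
insert 9 → {17, 15, 13, 11, 9}
insert 41 → {41, 17, 15, 13, 11, 9}
forward next packet → 41; now {17, 15, 13, 11, 9}
forward next packet → 17; now {15, 13, 11, 9}
insert 28 → {28, 15, 13, 11, 9}
insert 43 → {43, 28, 15, 13, 11, 9}
insert 40 → {43, 40, 28, 15, 13, 11, 9}
insert 38 → {43, 40, 38, 28, 15, 13, 11, 9}
forward next packet → 43; now {40, 38, 28, 15, 13, 11, 9}
forward next packet → 40; now {38, 28, 15, 13, 11, 9}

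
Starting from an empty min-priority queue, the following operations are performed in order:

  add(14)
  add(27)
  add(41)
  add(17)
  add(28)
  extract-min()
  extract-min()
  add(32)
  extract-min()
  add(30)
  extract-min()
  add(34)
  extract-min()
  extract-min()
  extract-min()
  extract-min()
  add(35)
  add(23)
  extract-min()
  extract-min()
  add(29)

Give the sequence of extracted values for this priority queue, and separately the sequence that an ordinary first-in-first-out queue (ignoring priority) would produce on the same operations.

insert 14 → {14}
insert 27 → {14, 27}
insert 41 → {14, 27, 41}
insert 17 → {14, 17, 27, 41}
insert 28 → {14, 17, 27, 28, 41}
extract-min → 14; now {17, 27, 28, 41}
extract-min → 17; now {27, 28, 41}
insert 32 → {27, 28, 32, 41}
extract-min → 27; now {28, 32, 41}
insert 30 → {28, 30, 32, 41}
extract-min → 28; now {30, 32, 41}
insert 34 → {30, 32, 34, 41}
extract-min → 30; now {32, 34, 41}
extract-min → 32; now {34, 41}
extract-min → 34; now {41}
extract-min → 41; now {}
insert 35 → {35}
insert 23 → {23, 35}
extract-min → 23; now {35}
extract-min → 35; now {}
insert 29 → {29}

priority queue: 14 → 17 → 27 → 28 → 30 → 32 → 34 → 41 → 23 → 35; FIFO queue: 14 → 27 → 41 → 17 → 28 → 32 → 30 → 34 → 35 → 23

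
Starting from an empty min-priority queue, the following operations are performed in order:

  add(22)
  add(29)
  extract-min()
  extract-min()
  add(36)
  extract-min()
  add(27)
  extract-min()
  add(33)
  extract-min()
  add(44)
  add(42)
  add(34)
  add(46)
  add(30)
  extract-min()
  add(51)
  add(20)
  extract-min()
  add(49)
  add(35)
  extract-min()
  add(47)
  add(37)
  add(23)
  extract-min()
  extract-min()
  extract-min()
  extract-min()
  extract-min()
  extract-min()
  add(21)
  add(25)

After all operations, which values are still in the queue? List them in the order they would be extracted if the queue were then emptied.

21, 25, 47, 49, 51

insert 22 → {22}
insert 29 → {22, 29}
extract-min → 22; now {29}
extract-min → 29; now {}
insert 36 → {36}
extract-min → 36; now {}
insert 27 → {27}
extract-min → 27; now {}
insert 33 → {33}
extract-min → 33; now {}
insert 44 → {44}
insert 42 → {42, 44}
insert 34 → {34, 42, 44}
insert 46 → {34, 42, 44, 46}
insert 30 → {30, 34, 42, 44, 46}
extract-min → 30; now {34, 42, 44, 46}
insert 51 → {34, 42, 44, 46, 51}
insert 20 → {20, 34, 42, 44, 46, 51}
extract-min → 20; now {34, 42, 44, 46, 51}
insert 49 → {34, 42, 44, 46, 49, 51}
insert 35 → {34, 35, 42, 44, 46, 49, 51}
extract-min → 34; now {35, 42, 44, 46, 49, 51}
insert 47 → {35, 42, 44, 46, 47, 49, 51}
insert 37 → {35, 37, 42, 44, 46, 47, 49, 51}
insert 23 → {23, 35, 37, 42, 44, 46, 47, 49, 51}
extract-min → 23; now {35, 37, 42, 44, 46, 47, 49, 51}
extract-min → 35; now {37, 42, 44, 46, 47, 49, 51}
extract-min → 37; now {42, 44, 46, 47, 49, 51}
extract-min → 42; now {44, 46, 47, 49, 51}
extract-min → 44; now {46, 47, 49, 51}
extract-min → 46; now {47, 49, 51}
insert 21 → {21, 47, 49, 51}
insert 25 → {21, 25, 47, 49, 51}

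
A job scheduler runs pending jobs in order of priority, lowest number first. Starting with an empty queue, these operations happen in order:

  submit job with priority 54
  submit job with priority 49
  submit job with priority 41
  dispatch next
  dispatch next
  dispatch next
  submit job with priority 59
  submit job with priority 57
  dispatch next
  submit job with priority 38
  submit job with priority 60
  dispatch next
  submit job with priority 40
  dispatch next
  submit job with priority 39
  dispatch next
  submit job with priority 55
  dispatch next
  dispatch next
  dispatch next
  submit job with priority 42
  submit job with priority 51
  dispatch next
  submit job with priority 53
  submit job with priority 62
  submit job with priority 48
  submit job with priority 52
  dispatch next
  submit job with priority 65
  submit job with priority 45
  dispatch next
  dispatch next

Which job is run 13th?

insert 54 → {54}
insert 49 → {49, 54}
insert 41 → {41, 49, 54}
dispatch next → 41; now {49, 54}
dispatch next → 49; now {54}
dispatch next → 54; now {}
insert 59 → {59}
insert 57 → {57, 59}
dispatch next → 57; now {59}
insert 38 → {38, 59}
insert 60 → {38, 59, 60}
dispatch next → 38; now {59, 60}
insert 40 → {40, 59, 60}
dispatch next → 40; now {59, 60}
insert 39 → {39, 59, 60}
dispatch next → 39; now {59, 60}
insert 55 → {55, 59, 60}
dispatch next → 55; now {59, 60}
dispatch next → 59; now {60}
dispatch next → 60; now {}
insert 42 → {42}
insert 51 → {42, 51}
dispatch next → 42; now {51}
insert 53 → {51, 53}
insert 62 → {51, 53, 62}
insert 48 → {48, 51, 53, 62}
insert 52 → {48, 51, 52, 53, 62}
dispatch next → 48; now {51, 52, 53, 62}
insert 65 → {51, 52, 53, 62, 65}
insert 45 → {45, 51, 52, 53, 62, 65}
dispatch next → 45; now {51, 52, 53, 62, 65}
dispatch next → 51; now {52, 53, 62, 65}

45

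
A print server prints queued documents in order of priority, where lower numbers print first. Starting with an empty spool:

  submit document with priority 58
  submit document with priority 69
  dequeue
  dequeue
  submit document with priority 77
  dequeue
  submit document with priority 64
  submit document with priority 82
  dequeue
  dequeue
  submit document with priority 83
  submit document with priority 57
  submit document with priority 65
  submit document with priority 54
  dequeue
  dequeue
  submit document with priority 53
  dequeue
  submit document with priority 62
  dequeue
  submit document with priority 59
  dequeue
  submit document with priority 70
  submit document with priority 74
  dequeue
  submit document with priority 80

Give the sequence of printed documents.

[58, 69, 77, 64, 82, 54, 57, 53, 62, 59, 65]

insert 58 → {58}
insert 69 → {58, 69}
dequeue → 58; now {69}
dequeue → 69; now {}
insert 77 → {77}
dequeue → 77; now {}
insert 64 → {64}
insert 82 → {64, 82}
dequeue → 64; now {82}
dequeue → 82; now {}
insert 83 → {83}
insert 57 → {57, 83}
insert 65 → {57, 65, 83}
insert 54 → {54, 57, 65, 83}
dequeue → 54; now {57, 65, 83}
dequeue → 57; now {65, 83}
insert 53 → {53, 65, 83}
dequeue → 53; now {65, 83}
insert 62 → {62, 65, 83}
dequeue → 62; now {65, 83}
insert 59 → {59, 65, 83}
dequeue → 59; now {65, 83}
insert 70 → {65, 70, 83}
insert 74 → {65, 70, 74, 83}
dequeue → 65; now {70, 74, 83}
insert 80 → {70, 74, 80, 83}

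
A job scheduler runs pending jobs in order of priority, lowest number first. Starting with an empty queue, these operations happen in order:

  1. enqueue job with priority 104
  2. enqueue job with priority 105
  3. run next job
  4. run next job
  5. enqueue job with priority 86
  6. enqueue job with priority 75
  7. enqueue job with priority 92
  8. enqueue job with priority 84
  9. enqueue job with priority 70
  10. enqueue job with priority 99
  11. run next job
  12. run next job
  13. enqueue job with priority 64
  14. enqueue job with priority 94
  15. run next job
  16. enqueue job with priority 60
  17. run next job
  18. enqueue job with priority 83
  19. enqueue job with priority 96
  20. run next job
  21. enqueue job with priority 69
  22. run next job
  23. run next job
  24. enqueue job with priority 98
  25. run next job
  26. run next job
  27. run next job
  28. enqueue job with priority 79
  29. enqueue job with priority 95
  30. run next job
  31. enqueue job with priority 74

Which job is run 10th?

86

insert 104 → {104}
insert 105 → {104, 105}
run next job → 104; now {105}
run next job → 105; now {}
insert 86 → {86}
insert 75 → {75, 86}
insert 92 → {75, 86, 92}
insert 84 → {75, 84, 86, 92}
insert 70 → {70, 75, 84, 86, 92}
insert 99 → {70, 75, 84, 86, 92, 99}
run next job → 70; now {75, 84, 86, 92, 99}
run next job → 75; now {84, 86, 92, 99}
insert 64 → {64, 84, 86, 92, 99}
insert 94 → {64, 84, 86, 92, 94, 99}
run next job → 64; now {84, 86, 92, 94, 99}
insert 60 → {60, 84, 86, 92, 94, 99}
run next job → 60; now {84, 86, 92, 94, 99}
insert 83 → {83, 84, 86, 92, 94, 99}
insert 96 → {83, 84, 86, 92, 94, 96, 99}
run next job → 83; now {84, 86, 92, 94, 96, 99}
insert 69 → {69, 84, 86, 92, 94, 96, 99}
run next job → 69; now {84, 86, 92, 94, 96, 99}
run next job → 84; now {86, 92, 94, 96, 99}
insert 98 → {86, 92, 94, 96, 98, 99}
run next job → 86; now {92, 94, 96, 98, 99}
run next job → 92; now {94, 96, 98, 99}
run next job → 94; now {96, 98, 99}
insert 79 → {79, 96, 98, 99}
insert 95 → {79, 95, 96, 98, 99}
run next job → 79; now {95, 96, 98, 99}
insert 74 → {74, 95, 96, 98, 99}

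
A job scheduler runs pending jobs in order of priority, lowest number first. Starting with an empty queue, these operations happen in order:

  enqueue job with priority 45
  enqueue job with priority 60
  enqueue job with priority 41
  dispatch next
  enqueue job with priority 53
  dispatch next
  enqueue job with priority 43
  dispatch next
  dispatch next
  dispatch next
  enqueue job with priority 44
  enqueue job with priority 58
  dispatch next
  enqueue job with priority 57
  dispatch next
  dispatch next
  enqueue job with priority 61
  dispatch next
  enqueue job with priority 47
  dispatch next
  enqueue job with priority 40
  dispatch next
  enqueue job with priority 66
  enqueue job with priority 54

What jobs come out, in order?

41, 45, 43, 53, 60, 44, 57, 58, 61, 47, 40

insert 45 → {45}
insert 60 → {45, 60}
insert 41 → {41, 45, 60}
dispatch next → 41; now {45, 60}
insert 53 → {45, 53, 60}
dispatch next → 45; now {53, 60}
insert 43 → {43, 53, 60}
dispatch next → 43; now {53, 60}
dispatch next → 53; now {60}
dispatch next → 60; now {}
insert 44 → {44}
insert 58 → {44, 58}
dispatch next → 44; now {58}
insert 57 → {57, 58}
dispatch next → 57; now {58}
dispatch next → 58; now {}
insert 61 → {61}
dispatch next → 61; now {}
insert 47 → {47}
dispatch next → 47; now {}
insert 40 → {40}
dispatch next → 40; now {}
insert 66 → {66}
insert 54 → {54, 66}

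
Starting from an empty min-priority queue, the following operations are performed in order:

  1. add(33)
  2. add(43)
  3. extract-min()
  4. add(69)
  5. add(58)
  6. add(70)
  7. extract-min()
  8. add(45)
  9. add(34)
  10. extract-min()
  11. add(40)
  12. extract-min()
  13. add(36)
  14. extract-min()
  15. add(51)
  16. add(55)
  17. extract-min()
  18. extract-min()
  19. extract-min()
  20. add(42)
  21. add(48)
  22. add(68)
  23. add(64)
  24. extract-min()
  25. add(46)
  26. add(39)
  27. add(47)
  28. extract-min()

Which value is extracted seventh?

insert 33 → {33}
insert 43 → {33, 43}
extract-min → 33; now {43}
insert 69 → {43, 69}
insert 58 → {43, 58, 69}
insert 70 → {43, 58, 69, 70}
extract-min → 43; now {58, 69, 70}
insert 45 → {45, 58, 69, 70}
insert 34 → {34, 45, 58, 69, 70}
extract-min → 34; now {45, 58, 69, 70}
insert 40 → {40, 45, 58, 69, 70}
extract-min → 40; now {45, 58, 69, 70}
insert 36 → {36, 45, 58, 69, 70}
extract-min → 36; now {45, 58, 69, 70}
insert 51 → {45, 51, 58, 69, 70}
insert 55 → {45, 51, 55, 58, 69, 70}
extract-min → 45; now {51, 55, 58, 69, 70}
extract-min → 51; now {55, 58, 69, 70}
extract-min → 55; now {58, 69, 70}
insert 42 → {42, 58, 69, 70}
insert 48 → {42, 48, 58, 69, 70}
insert 68 → {42, 48, 58, 68, 69, 70}
insert 64 → {42, 48, 58, 64, 68, 69, 70}
extract-min → 42; now {48, 58, 64, 68, 69, 70}
insert 46 → {46, 48, 58, 64, 68, 69, 70}
insert 39 → {39, 46, 48, 58, 64, 68, 69, 70}
insert 47 → {39, 46, 47, 48, 58, 64, 68, 69, 70}
extract-min → 39; now {46, 47, 48, 58, 64, 68, 69, 70}

51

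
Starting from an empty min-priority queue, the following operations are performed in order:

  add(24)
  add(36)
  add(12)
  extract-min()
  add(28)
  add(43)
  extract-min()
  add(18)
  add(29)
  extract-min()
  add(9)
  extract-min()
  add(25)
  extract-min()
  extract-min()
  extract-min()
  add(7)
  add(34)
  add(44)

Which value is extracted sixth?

28

insert 24 → {24}
insert 36 → {24, 36}
insert 12 → {12, 24, 36}
extract-min → 12; now {24, 36}
insert 28 → {24, 28, 36}
insert 43 → {24, 28, 36, 43}
extract-min → 24; now {28, 36, 43}
insert 18 → {18, 28, 36, 43}
insert 29 → {18, 28, 29, 36, 43}
extract-min → 18; now {28, 29, 36, 43}
insert 9 → {9, 28, 29, 36, 43}
extract-min → 9; now {28, 29, 36, 43}
insert 25 → {25, 28, 29, 36, 43}
extract-min → 25; now {28, 29, 36, 43}
extract-min → 28; now {29, 36, 43}
extract-min → 29; now {36, 43}
insert 7 → {7, 36, 43}
insert 34 → {7, 34, 36, 43}
insert 44 → {7, 34, 36, 43, 44}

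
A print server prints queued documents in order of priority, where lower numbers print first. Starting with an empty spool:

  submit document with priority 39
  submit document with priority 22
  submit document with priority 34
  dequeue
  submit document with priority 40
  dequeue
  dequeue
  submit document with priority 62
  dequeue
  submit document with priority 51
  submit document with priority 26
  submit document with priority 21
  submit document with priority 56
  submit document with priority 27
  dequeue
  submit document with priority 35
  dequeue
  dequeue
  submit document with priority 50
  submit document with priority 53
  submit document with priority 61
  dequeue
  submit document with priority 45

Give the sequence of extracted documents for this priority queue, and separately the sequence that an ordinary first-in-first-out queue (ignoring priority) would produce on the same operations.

priority queue: 22 → 34 → 39 → 40 → 21 → 26 → 27 → 35; FIFO queue: 39 → 22 → 34 → 40 → 62 → 51 → 26 → 21

insert 39 → {39}
insert 22 → {22, 39}
insert 34 → {22, 34, 39}
dequeue → 22; now {34, 39}
insert 40 → {34, 39, 40}
dequeue → 34; now {39, 40}
dequeue → 39; now {40}
insert 62 → {40, 62}
dequeue → 40; now {62}
insert 51 → {51, 62}
insert 26 → {26, 51, 62}
insert 21 → {21, 26, 51, 62}
insert 56 → {21, 26, 51, 56, 62}
insert 27 → {21, 26, 27, 51, 56, 62}
dequeue → 21; now {26, 27, 51, 56, 62}
insert 35 → {26, 27, 35, 51, 56, 62}
dequeue → 26; now {27, 35, 51, 56, 62}
dequeue → 27; now {35, 51, 56, 62}
insert 50 → {35, 50, 51, 56, 62}
insert 53 → {35, 50, 51, 53, 56, 62}
insert 61 → {35, 50, 51, 53, 56, 61, 62}
dequeue → 35; now {50, 51, 53, 56, 61, 62}
insert 45 → {45, 50, 51, 53, 56, 61, 62}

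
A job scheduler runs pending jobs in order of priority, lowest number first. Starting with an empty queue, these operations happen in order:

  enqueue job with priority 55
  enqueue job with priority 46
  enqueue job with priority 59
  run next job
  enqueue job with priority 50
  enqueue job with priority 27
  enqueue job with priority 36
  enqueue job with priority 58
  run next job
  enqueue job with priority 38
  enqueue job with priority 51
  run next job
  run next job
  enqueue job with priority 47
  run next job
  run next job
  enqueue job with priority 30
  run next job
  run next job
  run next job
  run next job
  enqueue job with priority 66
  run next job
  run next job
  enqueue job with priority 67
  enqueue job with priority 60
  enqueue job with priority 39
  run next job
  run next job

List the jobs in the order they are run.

[46, 27, 36, 38, 47, 50, 30, 51, 55, 58, 59, 66, 39, 60]

insert 55 → {55}
insert 46 → {46, 55}
insert 59 → {46, 55, 59}
run next job → 46; now {55, 59}
insert 50 → {50, 55, 59}
insert 27 → {27, 50, 55, 59}
insert 36 → {27, 36, 50, 55, 59}
insert 58 → {27, 36, 50, 55, 58, 59}
run next job → 27; now {36, 50, 55, 58, 59}
insert 38 → {36, 38, 50, 55, 58, 59}
insert 51 → {36, 38, 50, 51, 55, 58, 59}
run next job → 36; now {38, 50, 51, 55, 58, 59}
run next job → 38; now {50, 51, 55, 58, 59}
insert 47 → {47, 50, 51, 55, 58, 59}
run next job → 47; now {50, 51, 55, 58, 59}
run next job → 50; now {51, 55, 58, 59}
insert 30 → {30, 51, 55, 58, 59}
run next job → 30; now {51, 55, 58, 59}
run next job → 51; now {55, 58, 59}
run next job → 55; now {58, 59}
run next job → 58; now {59}
insert 66 → {59, 66}
run next job → 59; now {66}
run next job → 66; now {}
insert 67 → {67}
insert 60 → {60, 67}
insert 39 → {39, 60, 67}
run next job → 39; now {60, 67}
run next job → 60; now {67}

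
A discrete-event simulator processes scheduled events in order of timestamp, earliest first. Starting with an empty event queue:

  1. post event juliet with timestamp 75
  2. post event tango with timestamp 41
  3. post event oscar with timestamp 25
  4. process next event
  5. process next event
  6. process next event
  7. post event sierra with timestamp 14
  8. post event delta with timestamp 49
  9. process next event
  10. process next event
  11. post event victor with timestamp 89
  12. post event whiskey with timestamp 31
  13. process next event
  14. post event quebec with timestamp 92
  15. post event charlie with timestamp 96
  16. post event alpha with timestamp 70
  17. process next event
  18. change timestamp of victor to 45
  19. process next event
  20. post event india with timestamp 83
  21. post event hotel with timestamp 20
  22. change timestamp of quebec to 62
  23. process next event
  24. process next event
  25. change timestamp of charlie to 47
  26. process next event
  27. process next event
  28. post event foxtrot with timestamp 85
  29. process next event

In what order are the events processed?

oscar → tango → juliet → sierra → delta → whiskey → alpha → victor → hotel → quebec → charlie → india → foxtrot

add juliet (timestamp 75) → {juliet:75}
add tango (timestamp 41) → {tango:41, juliet:75}
add oscar (timestamp 25) → {oscar:25, tango:41, juliet:75}
process next event → oscar; now {tango:41, juliet:75}
process next event → tango; now {juliet:75}
process next event → juliet; now {}
add sierra (timestamp 14) → {sierra:14}
add delta (timestamp 49) → {sierra:14, delta:49}
process next event → sierra; now {delta:49}
process next event → delta; now {}
add victor (timestamp 89) → {victor:89}
add whiskey (timestamp 31) → {whiskey:31, victor:89}
process next event → whiskey; now {victor:89}
add quebec (timestamp 92) → {victor:89, quebec:92}
add charlie (timestamp 96) → {victor:89, quebec:92, charlie:96}
add alpha (timestamp 70) → {alpha:70, victor:89, quebec:92, charlie:96}
process next event → alpha; now {victor:89, quebec:92, charlie:96}
update victor to timestamp 45 → {victor:45, quebec:92, charlie:96}
process next event → victor; now {quebec:92, charlie:96}
add india (timestamp 83) → {india:83, quebec:92, charlie:96}
add hotel (timestamp 20) → {hotel:20, india:83, quebec:92, charlie:96}
update quebec to timestamp 62 → {hotel:20, quebec:62, india:83, charlie:96}
process next event → hotel; now {quebec:62, india:83, charlie:96}
process next event → quebec; now {india:83, charlie:96}
update charlie to timestamp 47 → {charlie:47, india:83}
process next event → charlie; now {india:83}
process next event → india; now {}
add foxtrot (timestamp 85) → {foxtrot:85}
process next event → foxtrot; now {}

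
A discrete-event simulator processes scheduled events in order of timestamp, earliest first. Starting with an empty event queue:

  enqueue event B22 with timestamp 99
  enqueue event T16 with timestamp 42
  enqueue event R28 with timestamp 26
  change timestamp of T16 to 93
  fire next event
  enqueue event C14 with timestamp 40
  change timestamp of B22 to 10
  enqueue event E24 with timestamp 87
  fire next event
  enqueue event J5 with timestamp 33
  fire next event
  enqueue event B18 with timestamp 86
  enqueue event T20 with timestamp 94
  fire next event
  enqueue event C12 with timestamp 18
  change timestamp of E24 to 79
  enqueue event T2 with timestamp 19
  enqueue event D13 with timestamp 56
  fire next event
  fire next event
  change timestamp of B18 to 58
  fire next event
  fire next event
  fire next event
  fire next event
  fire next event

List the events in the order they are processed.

[R28, B22, J5, C14, C12, T2, D13, B18, E24, T16, T20]

add B22 (timestamp 99) → {B22:99}
add T16 (timestamp 42) → {T16:42, B22:99}
add R28 (timestamp 26) → {R28:26, T16:42, B22:99}
update T16 to timestamp 93 → {R28:26, T16:93, B22:99}
fire next event → R28; now {T16:93, B22:99}
add C14 (timestamp 40) → {C14:40, T16:93, B22:99}
update B22 to timestamp 10 → {B22:10, C14:40, T16:93}
add E24 (timestamp 87) → {B22:10, C14:40, E24:87, T16:93}
fire next event → B22; now {C14:40, E24:87, T16:93}
add J5 (timestamp 33) → {J5:33, C14:40, E24:87, T16:93}
fire next event → J5; now {C14:40, E24:87, T16:93}
add B18 (timestamp 86) → {C14:40, B18:86, E24:87, T16:93}
add T20 (timestamp 94) → {C14:40, B18:86, E24:87, T16:93, T20:94}
fire next event → C14; now {B18:86, E24:87, T16:93, T20:94}
add C12 (timestamp 18) → {C12:18, B18:86, E24:87, T16:93, T20:94}
update E24 to timestamp 79 → {C12:18, E24:79, B18:86, T16:93, T20:94}
add T2 (timestamp 19) → {C12:18, T2:19, E24:79, B18:86, T16:93, T20:94}
add D13 (timestamp 56) → {C12:18, T2:19, D13:56, E24:79, B18:86, T16:93, T20:94}
fire next event → C12; now {T2:19, D13:56, E24:79, B18:86, T16:93, T20:94}
fire next event → T2; now {D13:56, E24:79, B18:86, T16:93, T20:94}
update B18 to timestamp 58 → {D13:56, B18:58, E24:79, T16:93, T20:94}
fire next event → D13; now {B18:58, E24:79, T16:93, T20:94}
fire next event → B18; now {E24:79, T16:93, T20:94}
fire next event → E24; now {T16:93, T20:94}
fire next event → T16; now {T20:94}
fire next event → T20; now {}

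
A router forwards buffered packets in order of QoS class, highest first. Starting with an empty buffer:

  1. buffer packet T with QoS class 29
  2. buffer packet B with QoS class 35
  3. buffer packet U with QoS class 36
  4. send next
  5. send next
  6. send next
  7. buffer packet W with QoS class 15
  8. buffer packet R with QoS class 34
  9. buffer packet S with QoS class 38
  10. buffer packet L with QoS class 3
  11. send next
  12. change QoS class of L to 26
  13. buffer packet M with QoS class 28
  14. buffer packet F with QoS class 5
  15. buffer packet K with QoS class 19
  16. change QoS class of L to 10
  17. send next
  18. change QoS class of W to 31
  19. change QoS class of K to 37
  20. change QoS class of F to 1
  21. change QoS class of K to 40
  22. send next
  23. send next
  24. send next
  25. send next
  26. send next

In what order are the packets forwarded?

add T (QoS class 29) → {T:29}
add B (QoS class 35) → {B:35, T:29}
add U (QoS class 36) → {U:36, B:35, T:29}
send next → U; now {B:35, T:29}
send next → B; now {T:29}
send next → T; now {}
add W (QoS class 15) → {W:15}
add R (QoS class 34) → {R:34, W:15}
add S (QoS class 38) → {S:38, R:34, W:15}
add L (QoS class 3) → {S:38, R:34, W:15, L:3}
send next → S; now {R:34, W:15, L:3}
update L to QoS class 26 → {R:34, L:26, W:15}
add M (QoS class 28) → {R:34, M:28, L:26, W:15}
add F (QoS class 5) → {R:34, M:28, L:26, W:15, F:5}
add K (QoS class 19) → {R:34, M:28, L:26, K:19, W:15, F:5}
update L to QoS class 10 → {R:34, M:28, K:19, W:15, L:10, F:5}
send next → R; now {M:28, K:19, W:15, L:10, F:5}
update W to QoS class 31 → {W:31, M:28, K:19, L:10, F:5}
update K to QoS class 37 → {K:37, W:31, M:28, L:10, F:5}
update F to QoS class 1 → {K:37, W:31, M:28, L:10, F:1}
update K to QoS class 40 → {K:40, W:31, M:28, L:10, F:1}
send next → K; now {W:31, M:28, L:10, F:1}
send next → W; now {M:28, L:10, F:1}
send next → M; now {L:10, F:1}
send next → L; now {F:1}
send next → F; now {}

U → B → T → S → R → K → W → M → L → F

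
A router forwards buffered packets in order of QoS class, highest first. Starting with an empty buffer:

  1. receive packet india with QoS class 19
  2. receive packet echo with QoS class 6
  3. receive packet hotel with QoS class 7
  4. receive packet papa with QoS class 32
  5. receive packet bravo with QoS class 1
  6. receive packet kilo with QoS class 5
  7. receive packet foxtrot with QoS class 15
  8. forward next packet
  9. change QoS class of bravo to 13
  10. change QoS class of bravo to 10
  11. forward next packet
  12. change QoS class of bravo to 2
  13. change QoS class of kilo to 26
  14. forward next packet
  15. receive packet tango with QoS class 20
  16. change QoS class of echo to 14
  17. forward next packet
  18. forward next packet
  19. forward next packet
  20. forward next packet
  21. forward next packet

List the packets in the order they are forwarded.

add india (QoS class 19) → {india:19}
add echo (QoS class 6) → {india:19, echo:6}
add hotel (QoS class 7) → {india:19, hotel:7, echo:6}
add papa (QoS class 32) → {papa:32, india:19, hotel:7, echo:6}
add bravo (QoS class 1) → {papa:32, india:19, hotel:7, echo:6, bravo:1}
add kilo (QoS class 5) → {papa:32, india:19, hotel:7, echo:6, kilo:5, bravo:1}
add foxtrot (QoS class 15) → {papa:32, india:19, foxtrot:15, hotel:7, echo:6, kilo:5, bravo:1}
forward next packet → papa; now {india:19, foxtrot:15, hotel:7, echo:6, kilo:5, bravo:1}
update bravo to QoS class 13 → {india:19, foxtrot:15, bravo:13, hotel:7, echo:6, kilo:5}
update bravo to QoS class 10 → {india:19, foxtrot:15, bravo:10, hotel:7, echo:6, kilo:5}
forward next packet → india; now {foxtrot:15, bravo:10, hotel:7, echo:6, kilo:5}
update bravo to QoS class 2 → {foxtrot:15, hotel:7, echo:6, kilo:5, bravo:2}
update kilo to QoS class 26 → {kilo:26, foxtrot:15, hotel:7, echo:6, bravo:2}
forward next packet → kilo; now {foxtrot:15, hotel:7, echo:6, bravo:2}
add tango (QoS class 20) → {tango:20, foxtrot:15, hotel:7, echo:6, bravo:2}
update echo to QoS class 14 → {tango:20, foxtrot:15, echo:14, hotel:7, bravo:2}
forward next packet → tango; now {foxtrot:15, echo:14, hotel:7, bravo:2}
forward next packet → foxtrot; now {echo:14, hotel:7, bravo:2}
forward next packet → echo; now {hotel:7, bravo:2}
forward next packet → hotel; now {bravo:2}
forward next packet → bravo; now {}

papa → india → kilo → tango → foxtrot → echo → hotel → bravo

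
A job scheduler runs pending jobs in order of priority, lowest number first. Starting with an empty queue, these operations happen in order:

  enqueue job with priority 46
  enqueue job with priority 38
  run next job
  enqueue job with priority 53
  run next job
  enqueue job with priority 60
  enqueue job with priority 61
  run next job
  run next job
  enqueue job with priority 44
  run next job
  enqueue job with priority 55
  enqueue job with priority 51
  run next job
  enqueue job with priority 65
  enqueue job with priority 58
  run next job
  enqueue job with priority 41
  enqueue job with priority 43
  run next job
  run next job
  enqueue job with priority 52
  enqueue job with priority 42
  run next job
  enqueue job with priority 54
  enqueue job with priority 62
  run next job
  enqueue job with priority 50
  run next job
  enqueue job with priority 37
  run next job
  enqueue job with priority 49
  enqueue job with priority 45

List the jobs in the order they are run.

[38, 46, 53, 60, 44, 51, 55, 41, 43, 42, 52, 50, 37]

insert 46 → {46}
insert 38 → {38, 46}
run next job → 38; now {46}
insert 53 → {46, 53}
run next job → 46; now {53}
insert 60 → {53, 60}
insert 61 → {53, 60, 61}
run next job → 53; now {60, 61}
run next job → 60; now {61}
insert 44 → {44, 61}
run next job → 44; now {61}
insert 55 → {55, 61}
insert 51 → {51, 55, 61}
run next job → 51; now {55, 61}
insert 65 → {55, 61, 65}
insert 58 → {55, 58, 61, 65}
run next job → 55; now {58, 61, 65}
insert 41 → {41, 58, 61, 65}
insert 43 → {41, 43, 58, 61, 65}
run next job → 41; now {43, 58, 61, 65}
run next job → 43; now {58, 61, 65}
insert 52 → {52, 58, 61, 65}
insert 42 → {42, 52, 58, 61, 65}
run next job → 42; now {52, 58, 61, 65}
insert 54 → {52, 54, 58, 61, 65}
insert 62 → {52, 54, 58, 61, 62, 65}
run next job → 52; now {54, 58, 61, 62, 65}
insert 50 → {50, 54, 58, 61, 62, 65}
run next job → 50; now {54, 58, 61, 62, 65}
insert 37 → {37, 54, 58, 61, 62, 65}
run next job → 37; now {54, 58, 61, 62, 65}
insert 49 → {49, 54, 58, 61, 62, 65}
insert 45 → {45, 49, 54, 58, 61, 62, 65}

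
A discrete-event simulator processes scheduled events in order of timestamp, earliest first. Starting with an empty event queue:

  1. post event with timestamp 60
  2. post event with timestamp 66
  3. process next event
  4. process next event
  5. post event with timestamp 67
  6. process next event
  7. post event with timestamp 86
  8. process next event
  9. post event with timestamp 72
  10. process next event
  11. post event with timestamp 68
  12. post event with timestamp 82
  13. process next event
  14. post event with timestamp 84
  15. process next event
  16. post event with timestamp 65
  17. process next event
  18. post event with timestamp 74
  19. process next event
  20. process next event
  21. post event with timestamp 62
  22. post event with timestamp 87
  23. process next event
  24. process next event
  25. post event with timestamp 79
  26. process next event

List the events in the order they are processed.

insert 60 → {60}
insert 66 → {60, 66}
process next event → 60; now {66}
process next event → 66; now {}
insert 67 → {67}
process next event → 67; now {}
insert 86 → {86}
process next event → 86; now {}
insert 72 → {72}
process next event → 72; now {}
insert 68 → {68}
insert 82 → {68, 82}
process next event → 68; now {82}
insert 84 → {82, 84}
process next event → 82; now {84}
insert 65 → {65, 84}
process next event → 65; now {84}
insert 74 → {74, 84}
process next event → 74; now {84}
process next event → 84; now {}
insert 62 → {62}
insert 87 → {62, 87}
process next event → 62; now {87}
process next event → 87; now {}
insert 79 → {79}
process next event → 79; now {}

60 → 66 → 67 → 86 → 72 → 68 → 82 → 65 → 74 → 84 → 62 → 87 → 79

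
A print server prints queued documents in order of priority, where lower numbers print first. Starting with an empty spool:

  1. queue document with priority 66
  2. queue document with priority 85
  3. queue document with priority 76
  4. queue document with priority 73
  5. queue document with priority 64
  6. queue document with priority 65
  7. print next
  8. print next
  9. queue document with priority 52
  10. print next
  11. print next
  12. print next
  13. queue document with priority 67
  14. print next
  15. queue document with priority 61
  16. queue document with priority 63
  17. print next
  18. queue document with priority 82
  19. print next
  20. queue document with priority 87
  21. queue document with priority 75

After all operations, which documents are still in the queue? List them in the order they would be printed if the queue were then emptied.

insert 66 → {66}
insert 85 → {66, 85}
insert 76 → {66, 76, 85}
insert 73 → {66, 73, 76, 85}
insert 64 → {64, 66, 73, 76, 85}
insert 65 → {64, 65, 66, 73, 76, 85}
print next → 64; now {65, 66, 73, 76, 85}
print next → 65; now {66, 73, 76, 85}
insert 52 → {52, 66, 73, 76, 85}
print next → 52; now {66, 73, 76, 85}
print next → 66; now {73, 76, 85}
print next → 73; now {76, 85}
insert 67 → {67, 76, 85}
print next → 67; now {76, 85}
insert 61 → {61, 76, 85}
insert 63 → {61, 63, 76, 85}
print next → 61; now {63, 76, 85}
insert 82 → {63, 76, 82, 85}
print next → 63; now {76, 82, 85}
insert 87 → {76, 82, 85, 87}
insert 75 → {75, 76, 82, 85, 87}

[75, 76, 82, 85, 87]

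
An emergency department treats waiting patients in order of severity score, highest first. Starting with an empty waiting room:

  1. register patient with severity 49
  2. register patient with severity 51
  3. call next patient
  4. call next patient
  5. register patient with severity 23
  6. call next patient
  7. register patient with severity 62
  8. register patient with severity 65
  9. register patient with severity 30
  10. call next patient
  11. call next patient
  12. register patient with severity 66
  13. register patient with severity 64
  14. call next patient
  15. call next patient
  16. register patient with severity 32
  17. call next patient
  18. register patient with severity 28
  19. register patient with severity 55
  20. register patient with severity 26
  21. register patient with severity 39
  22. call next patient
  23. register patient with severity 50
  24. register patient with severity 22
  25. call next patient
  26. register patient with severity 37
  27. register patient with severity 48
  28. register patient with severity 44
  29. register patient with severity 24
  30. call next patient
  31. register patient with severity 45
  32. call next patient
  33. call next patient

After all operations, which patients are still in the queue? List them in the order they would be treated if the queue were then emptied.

insert 49 → {49}
insert 51 → {51, 49}
call next patient → 51; now {49}
call next patient → 49; now {}
insert 23 → {23}
call next patient → 23; now {}
insert 62 → {62}
insert 65 → {65, 62}
insert 30 → {65, 62, 30}
call next patient → 65; now {62, 30}
call next patient → 62; now {30}
insert 66 → {66, 30}
insert 64 → {66, 64, 30}
call next patient → 66; now {64, 30}
call next patient → 64; now {30}
insert 32 → {32, 30}
call next patient → 32; now {30}
insert 28 → {30, 28}
insert 55 → {55, 30, 28}
insert 26 → {55, 30, 28, 26}
insert 39 → {55, 39, 30, 28, 26}
call next patient → 55; now {39, 30, 28, 26}
insert 50 → {50, 39, 30, 28, 26}
insert 22 → {50, 39, 30, 28, 26, 22}
call next patient → 50; now {39, 30, 28, 26, 22}
insert 37 → {39, 37, 30, 28, 26, 22}
insert 48 → {48, 39, 37, 30, 28, 26, 22}
insert 44 → {48, 44, 39, 37, 30, 28, 26, 22}
insert 24 → {48, 44, 39, 37, 30, 28, 26, 24, 22}
call next patient → 48; now {44, 39, 37, 30, 28, 26, 24, 22}
insert 45 → {45, 44, 39, 37, 30, 28, 26, 24, 22}
call next patient → 45; now {44, 39, 37, 30, 28, 26, 24, 22}
call next patient → 44; now {39, 37, 30, 28, 26, 24, 22}

39 → 37 → 30 → 28 → 26 → 24 → 22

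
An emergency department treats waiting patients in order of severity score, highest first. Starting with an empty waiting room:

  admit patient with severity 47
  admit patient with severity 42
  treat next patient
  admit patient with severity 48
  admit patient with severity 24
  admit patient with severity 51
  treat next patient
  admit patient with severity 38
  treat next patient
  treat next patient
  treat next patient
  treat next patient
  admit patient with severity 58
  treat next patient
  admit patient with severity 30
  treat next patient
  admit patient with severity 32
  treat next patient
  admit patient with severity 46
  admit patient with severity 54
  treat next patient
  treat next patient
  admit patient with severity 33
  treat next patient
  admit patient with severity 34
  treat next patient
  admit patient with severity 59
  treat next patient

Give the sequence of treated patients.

47, 51, 48, 42, 38, 24, 58, 30, 32, 54, 46, 33, 34, 59

insert 47 → {47}
insert 42 → {47, 42}
treat next patient → 47; now {42}
insert 48 → {48, 42}
insert 24 → {48, 42, 24}
insert 51 → {51, 48, 42, 24}
treat next patient → 51; now {48, 42, 24}
insert 38 → {48, 42, 38, 24}
treat next patient → 48; now {42, 38, 24}
treat next patient → 42; now {38, 24}
treat next patient → 38; now {24}
treat next patient → 24; now {}
insert 58 → {58}
treat next patient → 58; now {}
insert 30 → {30}
treat next patient → 30; now {}
insert 32 → {32}
treat next patient → 32; now {}
insert 46 → {46}
insert 54 → {54, 46}
treat next patient → 54; now {46}
treat next patient → 46; now {}
insert 33 → {33}
treat next patient → 33; now {}
insert 34 → {34}
treat next patient → 34; now {}
insert 59 → {59}
treat next patient → 59; now {}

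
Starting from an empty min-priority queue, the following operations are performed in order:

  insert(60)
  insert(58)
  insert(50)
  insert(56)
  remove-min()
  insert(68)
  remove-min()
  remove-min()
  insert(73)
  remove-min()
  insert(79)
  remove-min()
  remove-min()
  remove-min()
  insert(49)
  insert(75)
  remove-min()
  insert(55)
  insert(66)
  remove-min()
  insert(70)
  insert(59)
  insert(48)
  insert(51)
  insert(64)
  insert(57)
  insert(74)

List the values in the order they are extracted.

[50, 56, 58, 60, 68, 73, 79, 49, 55]

insert 60 → {60}
insert 58 → {58, 60}
insert 50 → {50, 58, 60}
insert 56 → {50, 56, 58, 60}
remove-min → 50; now {56, 58, 60}
insert 68 → {56, 58, 60, 68}
remove-min → 56; now {58, 60, 68}
remove-min → 58; now {60, 68}
insert 73 → {60, 68, 73}
remove-min → 60; now {68, 73}
insert 79 → {68, 73, 79}
remove-min → 68; now {73, 79}
remove-min → 73; now {79}
remove-min → 79; now {}
insert 49 → {49}
insert 75 → {49, 75}
remove-min → 49; now {75}
insert 55 → {55, 75}
insert 66 → {55, 66, 75}
remove-min → 55; now {66, 75}
insert 70 → {66, 70, 75}
insert 59 → {59, 66, 70, 75}
insert 48 → {48, 59, 66, 70, 75}
insert 51 → {48, 51, 59, 66, 70, 75}
insert 64 → {48, 51, 59, 64, 66, 70, 75}
insert 57 → {48, 51, 57, 59, 64, 66, 70, 75}
insert 74 → {48, 51, 57, 59, 64, 66, 70, 74, 75}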